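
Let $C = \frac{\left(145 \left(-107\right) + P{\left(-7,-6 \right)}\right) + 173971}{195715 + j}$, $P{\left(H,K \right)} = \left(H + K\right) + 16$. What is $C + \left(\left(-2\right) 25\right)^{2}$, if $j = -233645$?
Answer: $\frac{94666541}{37930} \approx 2495.8$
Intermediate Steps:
$P{\left(H,K \right)} = 16 + H + K$
$C = - \frac{158459}{37930}$ ($C = \frac{\left(145 \left(-107\right) - -3\right) + 173971}{195715 - 233645} = \frac{\left(-15515 + 3\right) + 173971}{-37930} = \left(-15512 + 173971\right) \left(- \frac{1}{37930}\right) = 158459 \left(- \frac{1}{37930}\right) = - \frac{158459}{37930} \approx -4.1777$)
$C + \left(\left(-2\right) 25\right)^{2} = - \frac{158459}{37930} + \left(\left(-2\right) 25\right)^{2} = - \frac{158459}{37930} + \left(-50\right)^{2} = - \frac{158459}{37930} + 2500 = \frac{94666541}{37930}$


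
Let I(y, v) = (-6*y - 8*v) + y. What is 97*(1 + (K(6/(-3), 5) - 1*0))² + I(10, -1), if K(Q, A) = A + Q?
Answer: 1510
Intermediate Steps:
I(y, v) = -8*v - 5*y (I(y, v) = (-8*v - 6*y) + y = -8*v - 5*y)
97*(1 + (K(6/(-3), 5) - 1*0))² + I(10, -1) = 97*(1 + ((5 + 6/(-3)) - 1*0))² + (-8*(-1) - 5*10) = 97*(1 + ((5 + 6*(-⅓)) + 0))² + (8 - 50) = 97*(1 + ((5 - 2) + 0))² - 42 = 97*(1 + (3 + 0))² - 42 = 97*(1 + 3)² - 42 = 97*4² - 42 = 97*16 - 42 = 1552 - 42 = 1510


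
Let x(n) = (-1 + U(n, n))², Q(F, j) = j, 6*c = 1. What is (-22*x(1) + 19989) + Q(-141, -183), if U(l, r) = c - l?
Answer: 355177/18 ≈ 19732.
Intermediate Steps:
c = ⅙ (c = (⅙)*1 = ⅙ ≈ 0.16667)
U(l, r) = ⅙ - l
x(n) = (-⅚ - n)² (x(n) = (-1 + (⅙ - n))² = (-⅚ - n)²)
(-22*x(1) + 19989) + Q(-141, -183) = (-11*(5 + 6*1)²/18 + 19989) - 183 = (-11*(5 + 6)²/18 + 19989) - 183 = (-11*11²/18 + 19989) - 183 = (-11*121/18 + 19989) - 183 = (-22*121/36 + 19989) - 183 = (-1331/18 + 19989) - 183 = 358471/18 - 183 = 355177/18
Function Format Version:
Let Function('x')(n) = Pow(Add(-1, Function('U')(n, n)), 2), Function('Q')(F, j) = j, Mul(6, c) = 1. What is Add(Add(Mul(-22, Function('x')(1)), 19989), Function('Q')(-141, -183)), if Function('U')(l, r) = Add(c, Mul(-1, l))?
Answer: Rational(355177, 18) ≈ 19732.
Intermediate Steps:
c = Rational(1, 6) (c = Mul(Rational(1, 6), 1) = Rational(1, 6) ≈ 0.16667)
Function('U')(l, r) = Add(Rational(1, 6), Mul(-1, l))
Function('x')(n) = Pow(Add(Rational(-5, 6), Mul(-1, n)), 2) (Function('x')(n) = Pow(Add(-1, Add(Rational(1, 6), Mul(-1, n))), 2) = Pow(Add(Rational(-5, 6), Mul(-1, n)), 2))
Add(Add(Mul(-22, Function('x')(1)), 19989), Function('Q')(-141, -183)) = Add(Add(Mul(-22, Mul(Rational(1, 36), Pow(Add(5, Mul(6, 1)), 2))), 19989), -183) = Add(Add(Mul(-22, Mul(Rational(1, 36), Pow(Add(5, 6), 2))), 19989), -183) = Add(Add(Mul(-22, Mul(Rational(1, 36), Pow(11, 2))), 19989), -183) = Add(Add(Mul(-22, Mul(Rational(1, 36), 121)), 19989), -183) = Add(Add(Mul(-22, Rational(121, 36)), 19989), -183) = Add(Add(Rational(-1331, 18), 19989), -183) = Add(Rational(358471, 18), -183) = Rational(355177, 18)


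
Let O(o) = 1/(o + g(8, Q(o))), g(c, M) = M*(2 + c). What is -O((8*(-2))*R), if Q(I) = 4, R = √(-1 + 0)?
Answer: -5/232 - I/116 ≈ -0.021552 - 0.0086207*I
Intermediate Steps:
R = I (R = √(-1) = I ≈ 1.0*I)
O(o) = 1/(40 + o) (O(o) = 1/(o + 4*(2 + 8)) = 1/(o + 4*10) = 1/(o + 40) = 1/(40 + o))
-O((8*(-2))*R) = -1/(40 + (8*(-2))*I) = -1/(40 - 16*I) = -(40 + 16*I)/1856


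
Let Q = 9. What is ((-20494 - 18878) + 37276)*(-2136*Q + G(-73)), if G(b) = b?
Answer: 40446512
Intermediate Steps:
((-20494 - 18878) + 37276)*(-2136*Q + G(-73)) = ((-20494 - 18878) + 37276)*(-2136*9 - 73) = (-39372 + 37276)*(-19224 - 73) = -2096*(-19297) = 40446512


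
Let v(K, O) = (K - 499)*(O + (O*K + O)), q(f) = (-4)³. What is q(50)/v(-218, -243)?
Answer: 8/4704237 ≈ 1.7006e-6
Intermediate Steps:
q(f) = -64
v(K, O) = (-499 + K)*(2*O + K*O) (v(K, O) = (-499 + K)*(O + (K*O + O)) = (-499 + K)*(O + (O + K*O)) = (-499 + K)*(2*O + K*O))
q(50)/v(-218, -243) = -64*(-1/(243*(-998 + (-218)² - 497*(-218)))) = -64*(-1/(243*(-998 + 47524 + 108346))) = -64/((-243*154872)) = -64/(-37633896) = -64*(-1/37633896) = 8/4704237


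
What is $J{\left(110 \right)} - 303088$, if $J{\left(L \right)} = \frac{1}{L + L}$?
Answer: $- \frac{66679359}{220} \approx -3.0309 \cdot 10^{5}$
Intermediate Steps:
$J{\left(L \right)} = \frac{1}{2 L}$
$J{\left(110 \right)} - 303088 = \frac{1}{2 \cdot 110} - 303088 = \frac{1}{2} \cdot \frac{1}{110} - 303088 = \frac{1}{220} - 303088 = - \frac{66679359}{220}$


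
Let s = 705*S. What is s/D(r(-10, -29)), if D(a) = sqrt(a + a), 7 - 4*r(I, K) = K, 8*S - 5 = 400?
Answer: 95175*sqrt(2)/16 ≈ 8412.4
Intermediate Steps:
S = 405/8 (S = 5/8 + (1/8)*400 = 5/8 + 50 = 405/8 ≈ 50.625)
r(I, K) = 7/4 - K/4
D(a) = sqrt(2)*sqrt(a) (D(a) = sqrt(2*a) = sqrt(2)*sqrt(a))
s = 285525/8 (s = 705*(405/8) = 285525/8 ≈ 35691.)
s/D(r(-10, -29)) = 285525/(8*((sqrt(2)*sqrt(7/4 - 1/4*(-29))))) = 285525/(8*((sqrt(2)*sqrt(7/4 + 29/4)))) = 285525/(8*((sqrt(2)*sqrt(9)))) = 285525/(8*((sqrt(2)*3))) = 285525/(8*((3*sqrt(2)))) = 285525*(sqrt(2)/6)/8 = 95175*sqrt(2)/16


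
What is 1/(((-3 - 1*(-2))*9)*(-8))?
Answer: 1/72 ≈ 0.013889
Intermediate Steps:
1/(((-3 - 1*(-2))*9)*(-8)) = 1/(((-3 + 2)*9)*(-8)) = 1/(-1*9*(-8)) = 1/(-9*(-8)) = 1/72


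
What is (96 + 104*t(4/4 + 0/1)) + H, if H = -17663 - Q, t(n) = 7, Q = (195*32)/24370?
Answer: -41037267/2437 ≈ -16839.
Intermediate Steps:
Q = 624/2437 (Q = 6240*(1/24370) = 624/2437 ≈ 0.25605)
H = -43045355/2437 (H = -17663 - 1*624/2437 = -17663 - 624/2437 = -43045355/2437 ≈ -17663.)
(96 + 104*t(4/4 + 0/1)) + H = (96 + 104*7) - 43045355/2437 = (96 + 728) - 43045355/2437 = 824 - 43045355/2437 = -41037267/2437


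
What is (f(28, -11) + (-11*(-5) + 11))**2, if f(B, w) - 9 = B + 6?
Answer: 11881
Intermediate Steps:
f(B, w) = 15 + B (f(B, w) = 9 + (B + 6) = 9 + (6 + B) = 15 + B)
(f(28, -11) + (-11*(-5) + 11))**2 = ((15 + 28) + (-11*(-5) + 11))**2 = (43 + (55 + 11))**2 = (43 + 66)**2 = 109**2 = 11881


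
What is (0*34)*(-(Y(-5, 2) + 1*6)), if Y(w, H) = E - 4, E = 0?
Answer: 0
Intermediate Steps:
Y(w, H) = -4 (Y(w, H) = 0 - 4 = -4)
(0*34)*(-(Y(-5, 2) + 1*6)) = (0*34)*(-(-4 + 1*6)) = 0*(-(-4 + 6)) = 0*(-1*2) = 0*(-2) = 0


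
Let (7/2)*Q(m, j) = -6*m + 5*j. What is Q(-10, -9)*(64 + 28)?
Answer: 2760/7 ≈ 394.29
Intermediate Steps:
Q(m, j) = -12*m/7 + 10*j/7 (Q(m, j) = 2*(-6*m + 5*j)/7 = -12*m/7 + 10*j/7)
Q(-10, -9)*(64 + 28) = (-12/7*(-10) + (10/7)*(-9))*(64 + 28) = (120/7 - 90/7)*92 = (30/7)*92 = 2760/7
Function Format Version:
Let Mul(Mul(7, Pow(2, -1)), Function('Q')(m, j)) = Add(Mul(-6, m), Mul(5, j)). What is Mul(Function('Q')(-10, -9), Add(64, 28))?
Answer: Rational(2760, 7) ≈ 394.29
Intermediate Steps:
Function('Q')(m, j) = Add(Mul(Rational(-12, 7), m), Mul(Rational(10, 7), j)) (Function('Q')(m, j) = Mul(Rational(2, 7), Add(Mul(-6, m), Mul(5, j))) = Add(Mul(Rational(-12, 7), m), Mul(Rational(10, 7), j)))
Mul(Function('Q')(-10, -9), Add(64, 28)) = Mul(Add(Mul(Rational(-12, 7), -10), Mul(Rational(10, 7), -9)), Add(64, 28)) = Mul(Add(Rational(120, 7), Rational(-90, 7)), 92) = Mul(Rational(30, 7), 92) = Rational(2760, 7)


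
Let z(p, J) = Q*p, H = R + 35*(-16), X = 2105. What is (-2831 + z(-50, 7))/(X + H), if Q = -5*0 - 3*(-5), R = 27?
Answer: -3581/1572 ≈ -2.2780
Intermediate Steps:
H = -533 (H = 27 + 35*(-16) = 27 - 560 = -533)
Q = 15 (Q = 0 + 15 = 15)
z(p, J) = 15*p
(-2831 + z(-50, 7))/(X + H) = (-2831 + 15*(-50))/(2105 - 533) = (-2831 - 750)/1572 = -3581*1/1572 = -3581/1572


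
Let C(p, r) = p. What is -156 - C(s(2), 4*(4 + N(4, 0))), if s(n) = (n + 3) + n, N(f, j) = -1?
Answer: -163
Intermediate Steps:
s(n) = 3 + 2*n (s(n) = (3 + n) + n = 3 + 2*n)
-156 - C(s(2), 4*(4 + N(4, 0))) = -156 - (3 + 2*2) = -156 - (3 + 4) = -156 - 1*7 = -156 - 7 = -163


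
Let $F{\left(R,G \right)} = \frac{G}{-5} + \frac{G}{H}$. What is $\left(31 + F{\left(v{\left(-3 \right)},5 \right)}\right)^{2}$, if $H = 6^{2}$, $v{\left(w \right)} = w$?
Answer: $\frac{1177225}{1296} \approx 908.35$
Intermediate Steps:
$H = 36$
$F{\left(R,G \right)} = - \frac{31 G}{180}$ ($F{\left(R,G \right)} = \frac{G}{-5} + \frac{G}{36} = G \left(- \frac{1}{5}\right) + G \frac{1}{36} = - \frac{G}{5} + \frac{G}{36} = - \frac{31 G}{180}$)
$\left(31 + F{\left(v{\left(-3 \right)},5 \right)}\right)^{2} = \left(31 - \frac{31}{36}\right)^{2} = \left(\frac{1085}{36}\right)^{2} = \frac{1177225}{1296}$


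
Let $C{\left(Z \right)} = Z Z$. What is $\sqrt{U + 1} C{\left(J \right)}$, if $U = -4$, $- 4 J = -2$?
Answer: $\frac{i \sqrt{3}}{4} \approx 0.43301 i$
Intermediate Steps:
$J = \frac{1}{2}$ ($J = \left(- \frac{1}{4}\right) \left(-2\right) = \frac{1}{2} \approx 0.5$)
$C{\left(Z \right)} = Z^{2}$
$\sqrt{U + 1} C{\left(J \right)} = \frac{\sqrt{-4 + 1}}{4} = \sqrt{-3} \cdot \frac{1}{4} = i \sqrt{3} \cdot \frac{1}{4} = \frac{i \sqrt{3}}{4}$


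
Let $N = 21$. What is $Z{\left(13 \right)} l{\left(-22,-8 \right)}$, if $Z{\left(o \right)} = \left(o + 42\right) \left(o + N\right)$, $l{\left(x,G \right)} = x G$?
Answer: $329120$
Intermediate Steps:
$l{\left(x,G \right)} = G x$
$Z{\left(o \right)} = \left(21 + o\right) \left(42 + o\right)$ ($Z{\left(o \right)} = \left(o + 42\right) \left(o + 21\right) = \left(42 + o\right) \left(21 + o\right) = \left(21 + o\right) \left(42 + o\right)$)
$Z{\left(13 \right)} l{\left(-22,-8 \right)} = \left(882 + 13^{2} + 63 \cdot 13\right) \left(\left(-8\right) \left(-22\right)\right) = \left(882 + 169 + 819\right) 176 = 1870 \cdot 176 = 329120$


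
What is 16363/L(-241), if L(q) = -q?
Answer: 16363/241 ≈ 67.896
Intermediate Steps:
16363/L(-241) = 16363/((-1*(-241))) = 16363/241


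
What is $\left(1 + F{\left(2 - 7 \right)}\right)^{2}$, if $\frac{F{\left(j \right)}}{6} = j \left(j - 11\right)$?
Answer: $231361$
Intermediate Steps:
$F{\left(j \right)} = 6 j \left(-11 + j\right)$ ($F{\left(j \right)} = 6 j \left(j - 11\right) = 6 j \left(-11 + j\right)$)
$\left(1 + F{\left(2 - 7 \right)}\right)^{2} = \left(1 + 6 \left(2 - 7\right) \left(-11 + \left(2 - 7\right)\right)\right)^{2} = \left(1 + 6 \left(-5\right) \left(-11 - 5\right)\right)^{2} = \left(1 + 6 \left(-5\right) \left(-16\right)\right)^{2} = \left(1 + 480\right)^{2} = 481^{2} = 231361$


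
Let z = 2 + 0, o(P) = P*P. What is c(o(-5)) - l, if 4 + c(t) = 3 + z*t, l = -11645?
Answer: 11694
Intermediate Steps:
o(P) = P²
z = 2
c(t) = -1 + 2*t (c(t) = -4 + (3 + 2*t) = -1 + 2*t)
c(o(-5)) - l = (-1 + 2*(-5)²) - 1*(-11645) = (-1 + 2*25) + 11645 = (-1 + 50) + 11645 = 49 + 11645 = 11694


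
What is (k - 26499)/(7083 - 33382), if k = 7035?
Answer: 19464/26299 ≈ 0.74010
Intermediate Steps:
(k - 26499)/(7083 - 33382) = (7035 - 26499)/(7083 - 33382) = -19464/(-26299) = -19464*(-1/26299) = 19464/26299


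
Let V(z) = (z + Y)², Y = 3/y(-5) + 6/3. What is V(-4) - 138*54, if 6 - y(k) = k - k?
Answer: -29799/4 ≈ -7449.8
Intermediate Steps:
y(k) = 6 (y(k) = 6 - (k - k) = 6 - 1*0 = 6 + 0 = 6)
Y = 5/2 (Y = 3/6 + 6/3 = 3*(⅙) + 6*(⅓) = ½ + 2 = 5/2 ≈ 2.5000)
V(z) = (5/2 + z)² (V(z) = (z + 5/2)² = (5/2 + z)²)
V(-4) - 138*54 = (5 + 2*(-4))²/4 - 138*54 = (5 - 8)²/4 - 7452 = (¼)*(-3)² - 7452 = (¼)*9 - 7452 = 9/4 - 7452 = -29799/4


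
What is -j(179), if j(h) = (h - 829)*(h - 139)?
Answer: 26000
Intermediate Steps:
j(h) = (-829 + h)*(-139 + h)
-j(179) = -(115231 + 179² - 968*179) = -(115231 + 32041 - 173272) = -1*(-26000) = 26000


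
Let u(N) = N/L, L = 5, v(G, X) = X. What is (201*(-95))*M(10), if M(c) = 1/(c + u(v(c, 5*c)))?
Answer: -3819/4 ≈ -954.75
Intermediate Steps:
u(N) = N/5
M(c) = 1/(2*c) (M(c) = 1/(c + (5*c)/5) = 1/(c + c) = 1/(2*c))
(201*(-95))*M(10) = (201*(-95))*((½)/10) = -19095/(2*10) = -19095*1/20 = -3819/4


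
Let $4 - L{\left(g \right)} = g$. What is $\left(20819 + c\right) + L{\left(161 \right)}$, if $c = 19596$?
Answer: $40258$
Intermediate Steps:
$L{\left(g \right)} = 4 - g$
$\left(20819 + c\right) + L{\left(161 \right)} = \left(20819 + 19596\right) + \left(4 - 161\right) = 40415 + \left(4 - 161\right) = 40415 - 157 = 40258$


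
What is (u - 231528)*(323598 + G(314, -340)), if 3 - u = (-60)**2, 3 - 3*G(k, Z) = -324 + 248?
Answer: -76092171375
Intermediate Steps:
G(k, Z) = 79/3 (G(k, Z) = 1 - (-324 + 248)/3 = 1 - 1/3*(-76) = 1 + 76/3 = 79/3)
u = -3597 (u = 3 - 1*(-60)**2 = 3 - 1*3600 = 3 - 3600 = -3597)
(u - 231528)*(323598 + G(314, -340)) = (-3597 - 231528)*(323598 + 79/3) = -235125*970873/3 = -76092171375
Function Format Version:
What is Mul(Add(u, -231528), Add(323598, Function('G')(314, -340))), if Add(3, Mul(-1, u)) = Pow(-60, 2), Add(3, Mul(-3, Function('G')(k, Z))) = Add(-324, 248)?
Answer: -76092171375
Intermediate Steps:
Function('G')(k, Z) = Rational(79, 3) (Function('G')(k, Z) = Add(1, Mul(Rational(-1, 3), Add(-324, 248))) = Add(1, Mul(Rational(-1, 3), -76)) = Add(1, Rational(76, 3)) = Rational(79, 3))
u = -3597 (u = Add(3, Mul(-1, Pow(-60, 2))) = Add(3, Mul(-1, 3600)) = Add(3, -3600) = -3597)
Mul(Add(u, -231528), Add(323598, Function('G')(314, -340))) = Mul(Add(-3597, -231528), Add(323598, Rational(79, 3))) = Mul(-235125, Rational(970873, 3)) = -76092171375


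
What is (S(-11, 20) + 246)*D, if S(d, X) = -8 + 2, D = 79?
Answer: 18960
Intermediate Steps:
S(d, X) = -6
(S(-11, 20) + 246)*D = (-6 + 246)*79 = 240*79 = 18960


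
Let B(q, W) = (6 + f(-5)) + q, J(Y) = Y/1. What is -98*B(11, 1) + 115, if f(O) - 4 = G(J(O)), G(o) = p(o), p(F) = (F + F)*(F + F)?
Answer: -11743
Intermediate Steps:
p(F) = 4*F**2 (p(F) = (2*F)*(2*F) = 4*F**2)
J(Y) = Y (J(Y) = Y*1 = Y)
G(o) = 4*o**2
f(O) = 4 + 4*O**2
B(q, W) = 110 + q (B(q, W) = (6 + (4 + 4*(-5)**2)) + q = (6 + (4 + 4*25)) + q = (6 + (4 + 100)) + q = (6 + 104) + q = 110 + q)
-98*B(11, 1) + 115 = -98*(110 + 11) + 115 = -98*121 + 115 = -11858 + 115 = -11743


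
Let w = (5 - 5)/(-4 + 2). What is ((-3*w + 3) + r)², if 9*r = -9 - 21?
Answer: ⅑ ≈ 0.11111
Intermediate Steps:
r = -10/3 (r = (-9 - 21)/9 = (⅑)*(-30) = -10/3 ≈ -3.3333)
w = 0 (w = 0/(-2) = 0*(-½) = 0)
((-3*w + 3) + r)² = ((-3*0 + 3) - 10/3)² = ((0 + 3) - 10/3)² = (3 - 10/3)² = (-⅓)² = ⅑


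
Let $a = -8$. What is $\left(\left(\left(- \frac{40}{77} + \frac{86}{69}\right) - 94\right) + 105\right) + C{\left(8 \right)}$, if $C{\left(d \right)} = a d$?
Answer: $- \frac{277727}{5313} \approx -52.273$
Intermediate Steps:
$C{\left(d \right)} = - 8 d$
$\left(\left(\left(- \frac{40}{77} + \frac{86}{69}\right) - 94\right) + 105\right) + C{\left(8 \right)} = \left(\left(\left(- \frac{40}{77} + \frac{86}{69}\right) - 94\right) + 105\right) - 64 = \left(\left(\frac{3862}{5313} - 94\right) + 105\right) - 64 = \left(- \frac{495560}{5313} + 105\right) - 64 = \frac{62305}{5313} - 64 = - \frac{277727}{5313}$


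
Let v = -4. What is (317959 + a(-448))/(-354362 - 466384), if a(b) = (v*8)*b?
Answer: -110765/273582 ≈ -0.40487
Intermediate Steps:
a(b) = -32*b (a(b) = (-4*8)*b = -32*b)
(317959 + a(-448))/(-354362 - 466384) = (317959 - 32*(-448))/(-354362 - 466384) = (317959 + 14336)/(-820746) = 332295*(-1/820746) = -110765/273582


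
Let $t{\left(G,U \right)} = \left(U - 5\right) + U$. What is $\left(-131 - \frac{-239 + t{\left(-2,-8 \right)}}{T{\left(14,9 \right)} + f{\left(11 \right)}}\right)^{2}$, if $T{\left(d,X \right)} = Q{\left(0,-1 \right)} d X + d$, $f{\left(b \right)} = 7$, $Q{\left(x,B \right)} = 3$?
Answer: $\frac{2704936081}{159201} \approx 16991.0$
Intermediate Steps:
$t{\left(G,U \right)} = -5 + 2 U$ ($t{\left(G,U \right)} = \left(-5 + U\right) + U = -5 + 2 U$)
$T{\left(d,X \right)} = d + 3 X d$ ($T{\left(d,X \right)} = 3 d X + d = 3 X d + d = d + 3 X d$)
$\left(-131 - \frac{-239 + t{\left(-2,-8 \right)}}{T{\left(14,9 \right)} + f{\left(11 \right)}}\right)^{2} = \left(-131 - \frac{-239 + \left(-5 + 2 \left(-8\right)\right)}{14 \left(1 + 3 \cdot 9\right) + 7}\right)^{2} = \left(-131 - \frac{-239 - 21}{14 \left(1 + 27\right) + 7}\right)^{2} = \left(-131 - \frac{-239 - 21}{14 \cdot 28 + 7}\right)^{2} = \left(-131 - - \frac{260}{392 + 7}\right)^{2} = \left(-131 - - \frac{260}{399}\right)^{2} = \left(-131 + \frac{260}{399}\right)^{2} = \left(- \frac{52009}{399}\right)^{2} = \frac{2704936081}{159201}$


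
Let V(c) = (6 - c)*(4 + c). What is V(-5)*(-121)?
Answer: 1331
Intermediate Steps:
V(c) = (4 + c)*(6 - c)
V(-5)*(-121) = (24 - 1*(-5)² + 2*(-5))*(-121) = (24 - 1*25 - 10)*(-121) = (24 - 25 - 10)*(-121) = -11*(-121) = 1331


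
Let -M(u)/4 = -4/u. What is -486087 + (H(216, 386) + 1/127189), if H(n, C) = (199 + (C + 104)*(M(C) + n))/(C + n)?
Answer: -7180586601793729/14777581154 ≈ -4.8591e+5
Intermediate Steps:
M(u) = 16/u (M(u) = -(-16)/u = 16/u)
H(n, C) = (199 + (104 + C)*(n + 16/C))/(C + n) (H(n, C) = (199 + (C + 104)*(16/C + n))/(C + n) = (199 + (104 + C)*(n + 16/C))/(C + n))
-486087 + (H(216, 386) + 1/127189) = -486087 + ((1664 + 386*(215 + 104*216 + 386*216))/(386*(386 + 216)) + 1/127189) = -486087 + ((1/386)*(1664 + 386*(215 + 22464 + 83376))/602 + 1/127189) = -486087 + ((1/386)*(1/602)*(1664 + 386*106055) + 1/127189) = -486087 + ((1/386)*(1/602)*(1664 + 40937230) + 1/127189) = -486087 + ((1/386)*(1/602)*40938894 + 1/127189) = -486087 + (20469447/116186 + 1/127189) = -486087 + 2603488610669/14777581154 = -7180586601793729/14777581154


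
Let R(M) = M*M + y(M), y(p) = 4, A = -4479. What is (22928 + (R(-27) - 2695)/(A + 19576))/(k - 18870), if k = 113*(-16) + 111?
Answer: -346142054/310499999 ≈ -1.1148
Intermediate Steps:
R(M) = 4 + M² (R(M) = M*M + 4 = M² + 4 = 4 + M²)
k = -1697 (k = -1808 + 111 = -1697)
(22928 + (R(-27) - 2695)/(A + 19576))/(k - 18870) = (22928 + ((4 + (-27)²) - 2695)/(-4479 + 19576))/(-1697 - 18870) = (22928 + ((4 + 729) - 2695)/15097)/(-20567) = (22928 + (733 - 2695)*(1/15097))*(-1/20567) = (22928 - 1962*1/15097)*(-1/20567) = (22928 - 1962/15097)*(-1/20567) = (346142054/15097)*(-1/20567) = -346142054/310499999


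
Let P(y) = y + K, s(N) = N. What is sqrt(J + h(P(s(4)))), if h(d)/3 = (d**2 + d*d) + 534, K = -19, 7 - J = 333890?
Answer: I*sqrt(330931) ≈ 575.27*I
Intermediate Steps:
J = -333883 (J = 7 - 1*333890 = 7 - 333890 = -333883)
P(y) = -19 + y (P(y) = y - 19 = -19 + y)
h(d) = 1602 + 6*d**2 (h(d) = 3*((d**2 + d*d) + 534) = 3*((d**2 + d**2) + 534) = 3*(2*d**2 + 534) = 3*(534 + 2*d**2) = 1602 + 6*d**2)
sqrt(J + h(P(s(4)))) = sqrt(-333883 + (1602 + 6*(-19 + 4)**2)) = sqrt(-333883 + (1602 + 6*(-15)**2)) = sqrt(-333883 + (1602 + 6*225)) = sqrt(-333883 + (1602 + 1350)) = sqrt(-333883 + 2952) = sqrt(-330931) = I*sqrt(330931)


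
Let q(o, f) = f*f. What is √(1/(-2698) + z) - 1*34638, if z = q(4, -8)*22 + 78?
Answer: -34638 + √10816894446/2698 ≈ -34599.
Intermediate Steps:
q(o, f) = f²
z = 1486 (z = (-8)²*22 + 78 = 64*22 + 78 = 1408 + 78 = 1486)
√(1/(-2698) + z) - 1*34638 = √(1/(-2698) + 1486) - 1*34638 = √(-1/2698 + 1486) - 34638 = √(4009227/2698) - 34638 = √10816894446/2698 - 34638 = -34638 + √10816894446/2698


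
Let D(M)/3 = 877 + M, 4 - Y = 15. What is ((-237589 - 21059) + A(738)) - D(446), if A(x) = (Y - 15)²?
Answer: -261941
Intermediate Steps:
Y = -11 (Y = 4 - 1*15 = 4 - 15 = -11)
A(x) = 676 (A(x) = (-11 - 15)² = (-26)² = 676)
D(M) = 2631 + 3*M (D(M) = 3*(877 + M) = 2631 + 3*M)
((-237589 - 21059) + A(738)) - D(446) = ((-237589 - 21059) + 676) - (2631 + 3*446) = (-258648 + 676) - (2631 + 1338) = -257972 - 1*3969 = -257972 - 3969 = -261941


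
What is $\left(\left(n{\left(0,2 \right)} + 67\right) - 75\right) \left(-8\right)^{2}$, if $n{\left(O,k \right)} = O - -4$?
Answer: $-256$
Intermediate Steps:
$n{\left(O,k \right)} = 4 + O$ ($n{\left(O,k \right)} = O + 4 = 4 + O$)
$\left(\left(n{\left(0,2 \right)} + 67\right) - 75\right) \left(-8\right)^{2} = \left(\left(\left(4 + 0\right) + 67\right) - 75\right) \left(-8\right)^{2} = \left(\left(4 + 67\right) - 75\right) 64 = \left(71 - 75\right) 64 = \left(-4\right) 64 = -256$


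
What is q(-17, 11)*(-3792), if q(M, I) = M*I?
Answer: 709104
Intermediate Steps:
q(M, I) = I*M
q(-17, 11)*(-3792) = (11*(-17))*(-3792) = -187*(-3792) = 709104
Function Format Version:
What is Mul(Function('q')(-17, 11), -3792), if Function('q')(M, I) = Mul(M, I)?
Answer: 709104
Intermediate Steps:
Function('q')(M, I) = Mul(I, M)
Mul(Function('q')(-17, 11), -3792) = Mul(Mul(11, -17), -3792) = Mul(-187, -3792) = 709104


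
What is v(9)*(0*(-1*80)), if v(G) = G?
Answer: 0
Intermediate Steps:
v(9)*(0*(-1*80)) = 9*(0*(-1*80)) = 9*(0*(-80)) = 9*0 = 0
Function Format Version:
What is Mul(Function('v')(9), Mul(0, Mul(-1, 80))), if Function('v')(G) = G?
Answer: 0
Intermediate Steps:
Mul(Function('v')(9), Mul(0, Mul(-1, 80))) = Mul(9, Mul(0, Mul(-1, 80))) = Mul(9, Mul(0, -80)) = Mul(9, 0) = 0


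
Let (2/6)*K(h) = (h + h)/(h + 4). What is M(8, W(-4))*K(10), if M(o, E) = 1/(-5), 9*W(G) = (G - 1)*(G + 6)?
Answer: -6/7 ≈ -0.85714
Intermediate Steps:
K(h) = 6*h/(4 + h) (K(h) = 3*((h + h)/(h + 4)) = 3*((2*h)/(4 + h)) = 3*(2*h/(4 + h)) = 6*h/(4 + h))
W(G) = (-1 + G)*(6 + G)/9 (W(G) = ((G - 1)*(G + 6))/9 = ((-1 + G)*(6 + G))/9 = (-1 + G)*(6 + G)/9)
M(o, E) = -⅕
M(8, W(-4))*K(10) = -6*10/(5*(4 + 10)) = -6*10/(5*14) = -⅕*30/7 = -6/7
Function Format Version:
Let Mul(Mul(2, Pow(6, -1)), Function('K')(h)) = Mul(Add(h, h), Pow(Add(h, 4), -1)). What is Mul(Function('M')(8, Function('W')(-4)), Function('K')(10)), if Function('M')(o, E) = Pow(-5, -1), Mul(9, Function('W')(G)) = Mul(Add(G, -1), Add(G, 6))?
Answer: Rational(-6, 7) ≈ -0.85714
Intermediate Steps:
Function('K')(h) = Mul(6, h, Pow(Add(4, h), -1)) (Function('K')(h) = Mul(3, Mul(Add(h, h), Pow(Add(h, 4), -1))) = Mul(3, Mul(Mul(2, h), Pow(Add(4, h), -1))) = Mul(3, Mul(2, h, Pow(Add(4, h), -1))) = Mul(6, h, Pow(Add(4, h), -1)))
Function('W')(G) = Mul(Rational(1, 9), Add(-1, G), Add(6, G)) (Function('W')(G) = Mul(Rational(1, 9), Mul(Add(G, -1), Add(G, 6))) = Mul(Rational(1, 9), Mul(Add(-1, G), Add(6, G))) = Mul(Rational(1, 9), Add(-1, G), Add(6, G)))
Function('M')(o, E) = Rational(-1, 5)
Mul(Function('M')(8, Function('W')(-4)), Function('K')(10)) = Mul(Rational(-1, 5), Mul(6, 10, Pow(Add(4, 10), -1))) = Mul(Rational(-1, 5), Mul(6, 10, Pow(14, -1))) = Mul(Rational(-1, 5), Mul(6, 10, Rational(1, 14))) = Mul(Rational(-1, 5), Rational(30, 7)) = Rational(-6, 7)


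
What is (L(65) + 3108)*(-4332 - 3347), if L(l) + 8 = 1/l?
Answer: -1547326179/65 ≈ -2.3805e+7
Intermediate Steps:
L(l) = -8 + 1/l
(L(65) + 3108)*(-4332 - 3347) = ((-8 + 1/65) + 3108)*(-4332 - 3347) = ((-8 + 1/65) + 3108)*(-7679) = (-519/65 + 3108)*(-7679) = (201501/65)*(-7679) = -1547326179/65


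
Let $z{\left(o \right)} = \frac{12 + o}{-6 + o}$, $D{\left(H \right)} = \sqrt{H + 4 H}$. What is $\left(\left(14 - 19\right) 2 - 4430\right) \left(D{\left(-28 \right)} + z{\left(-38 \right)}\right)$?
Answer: $- \frac{28860}{11} - 8880 i \sqrt{35} \approx -2623.6 - 52535.0 i$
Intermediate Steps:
$D{\left(H \right)} = \sqrt{5} \sqrt{H}$ ($D{\left(H \right)} = \sqrt{5 H} = \sqrt{5} \sqrt{H}$)
$z{\left(o \right)} = \frac{12 + o}{-6 + o}$
$\left(\left(14 - 19\right) 2 - 4430\right) \left(D{\left(-28 \right)} + z{\left(-38 \right)}\right) = \left(\left(14 - 19\right) 2 - 4430\right) \left(\sqrt{5} \sqrt{-28} + \frac{12 - 38}{-6 - 38}\right) = \left(\left(-5\right) 2 - 4430\right) \left(\sqrt{5} \cdot 2 i \sqrt{7} + \frac{1}{-44} \left(-26\right)\right) = \left(-10 - 4430\right) \left(2 i \sqrt{35} - - \frac{13}{22}\right) = - 4440 \left(2 i \sqrt{35} + \frac{13}{22}\right) = - 4440 \left(\frac{13}{22} + 2 i \sqrt{35}\right) = - \frac{28860}{11} - 8880 i \sqrt{35}$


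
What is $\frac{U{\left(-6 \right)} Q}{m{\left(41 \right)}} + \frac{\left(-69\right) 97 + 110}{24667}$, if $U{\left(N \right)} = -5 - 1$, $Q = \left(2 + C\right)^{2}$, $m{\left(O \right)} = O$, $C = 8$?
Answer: $- \frac{15070103}{1011347} \approx -14.901$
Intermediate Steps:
$Q = 100$ ($Q = \left(2 + 8\right)^{2} = 10^{2} = 100$)
$U{\left(N \right)} = -6$
$\frac{U{\left(-6 \right)} Q}{m{\left(41 \right)}} + \frac{\left(-69\right) 97 + 110}{24667} = \frac{\left(-6\right) 100}{41} + \frac{\left(-69\right) 97 + 110}{24667} = \left(-600\right) \frac{1}{41} + \left(-6693 + 110\right) \frac{1}{24667} = - \frac{600}{41} - \frac{6583}{24667} = - \frac{15070103}{1011347}$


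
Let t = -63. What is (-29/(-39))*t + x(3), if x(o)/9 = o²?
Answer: 444/13 ≈ 34.154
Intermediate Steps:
x(o) = 9*o²
(-29/(-39))*t + x(3) = -29/(-39)*(-63) + 9*3² = -29*(-1/39)*(-63) + 9*9 = (29/39)*(-63) + 81 = -609/13 + 81 = 444/13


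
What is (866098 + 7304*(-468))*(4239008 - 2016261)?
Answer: -5672837101978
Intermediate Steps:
(866098 + 7304*(-468))*(4239008 - 2016261) = (866098 - 3418272)*2222747 = -2552174*2222747 = -5672837101978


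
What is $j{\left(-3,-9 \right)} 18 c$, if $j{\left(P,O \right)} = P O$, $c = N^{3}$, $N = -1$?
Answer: $-486$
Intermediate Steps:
$c = -1$ ($c = \left(-1\right)^{3} = -1$)
$j{\left(P,O \right)} = O P$
$j{\left(-3,-9 \right)} 18 c = \left(-9\right) \left(-3\right) 18 \left(-1\right) = 27 \cdot 18 \left(-1\right) = 486 \left(-1\right) = -486$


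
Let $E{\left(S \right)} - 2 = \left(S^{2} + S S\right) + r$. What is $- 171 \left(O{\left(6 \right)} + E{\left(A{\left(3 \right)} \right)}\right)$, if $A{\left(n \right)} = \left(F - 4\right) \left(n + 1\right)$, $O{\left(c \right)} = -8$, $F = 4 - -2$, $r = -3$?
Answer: $-20349$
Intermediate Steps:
$F = 6$ ($F = 4 + 2 = 6$)
$A{\left(n \right)} = 2 + 2 n$ ($A{\left(n \right)} = \left(6 - 4\right) \left(n + 1\right) = 2 \left(1 + n\right) = 2 + 2 n$)
$E{\left(S \right)} = -1 + 2 S^{2}$ ($E{\left(S \right)} = 2 - \left(3 - S^{2} - S S\right) = 2 + \left(\left(S^{2} + S^{2}\right) - 3\right) = 2 + \left(2 S^{2} - 3\right) = 2 + \left(-3 + 2 S^{2}\right) = -1 + 2 S^{2}$)
$- 171 \left(O{\left(6 \right)} + E{\left(A{\left(3 \right)} \right)}\right) = - 171 \left(-8 - \left(1 - 2 \left(2 + 2 \cdot 3\right)^{2}\right)\right) = - 171 \left(-8 - \left(1 - 2 \left(2 + 6\right)^{2}\right)\right) = - 171 \left(-8 - \left(1 - 2 \cdot 8^{2}\right)\right) = - 171 \left(-8 + \left(-1 + 2 \cdot 64\right)\right) = - 171 \left(-8 + \left(-1 + 128\right)\right) = - 171 \left(-8 + 127\right) = \left(-171\right) 119 = -20349$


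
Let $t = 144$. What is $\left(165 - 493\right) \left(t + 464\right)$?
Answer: $-199424$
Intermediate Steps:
$\left(165 - 493\right) \left(t + 464\right) = \left(165 - 493\right) \left(144 + 464\right) = \left(-328\right) 608 = -199424$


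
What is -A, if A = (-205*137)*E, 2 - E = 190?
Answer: -5279980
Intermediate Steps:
E = -188 (E = 2 - 1*190 = 2 - 190 = -188)
A = 5279980 (A = -205*137*(-188) = -28085*(-188) = 5279980)
-A = -1*5279980 = -5279980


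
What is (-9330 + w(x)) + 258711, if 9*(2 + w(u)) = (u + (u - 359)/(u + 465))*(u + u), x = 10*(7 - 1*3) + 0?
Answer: 25222623/101 ≈ 2.4973e+5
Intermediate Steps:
x = 40 (x = 10*(7 - 3) + 0 = 10*4 + 0 = 40 + 0 = 40)
w(u) = -2 + 2*u*(u + (-359 + u)/(465 + u))/9 (w(u) = -2 + ((u + (u - 359)/(u + 465))*(u + u))/9 = -2 + ((u + (-359 + u)/(465 + u))*(2*u))/9 = -2 + (2*u*(u + (-359 + u)/(465 + u)))/9 = -2 + 2*u*(u + (-359 + u)/(465 + u))/9)
(-9330 + w(x)) + 258711 = (-9330 + 2*(-4185 + 40³ - 368*40 + 466*40²)/(9*(465 + 40))) + 258711 = (-9330 + (2/9)*(-4185 + 64000 - 14720 + 466*1600)/505) + 258711 = (-9330 + (2/9)*(1/505)*(-4185 + 64000 - 14720 + 745600)) + 258711 = (-9330 + (2/9)*(1/505)*790695) + 258711 = (-9330 + 35142/101) + 258711 = -907188/101 + 258711 = 25222623/101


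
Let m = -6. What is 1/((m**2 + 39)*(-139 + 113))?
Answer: -1/1950 ≈ -0.00051282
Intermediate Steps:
1/((m**2 + 39)*(-139 + 113)) = 1/(((-6)**2 + 39)*(-139 + 113)) = 1/((36 + 39)*(-26)) = -1/26/75 = (1/75)*(-1/26) = -1/1950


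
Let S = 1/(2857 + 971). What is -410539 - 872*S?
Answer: -392886041/957 ≈ -4.1054e+5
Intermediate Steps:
S = 1/3828 ≈ 0.00026123
-410539 - 872*S = -410539 - 872*1/3828 = -410539 - 218/957 = -392886041/957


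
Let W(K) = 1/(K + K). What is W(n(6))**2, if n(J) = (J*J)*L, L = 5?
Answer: 1/129600 ≈ 7.7161e-6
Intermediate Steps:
n(J) = 5*J**2 (n(J) = (J*J)*5 = J**2*5 = 5*J**2)
W(K) = 1/(2*K)
W(n(6))**2 = (1/(2*((5*6**2))))**2 = (1/(2*((5*36))))**2 = ((1/2)/180)**2 = ((1/2)*(1/180))**2 = (1/360)**2 = 1/129600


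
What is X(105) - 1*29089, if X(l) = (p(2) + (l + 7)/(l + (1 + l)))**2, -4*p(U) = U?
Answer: -5180285307/178084 ≈ -29089.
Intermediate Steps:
p(U) = -U/4
X(l) = (-1/2 + (7 + l)/(1 + 2*l))**2 (X(l) = (-1/4*2 + (l + 7)/(l + (1 + l)))**2 = (-1/2 + (7 + l)/(1 + 2*l))**2)
X(105) - 1*29089 = 169/(4*(1 + 2*105)**2) - 1*29089 = 169/(4*(1 + 210)**2) - 29089 = (169/4)/211**2 - 29089 = (169/4)*(1/44521) - 29089 = 169/178084 - 29089 = -5180285307/178084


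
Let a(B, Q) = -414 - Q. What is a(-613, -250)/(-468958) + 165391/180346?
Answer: 946231821/1031398774 ≈ 0.91743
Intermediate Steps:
a(-613, -250)/(-468958) + 165391/180346 = (-414 - 1*(-250))/(-468958) + 165391/180346 = (-414 + 250)*(-1/468958) + 165391*(1/180346) = -164*(-1/468958) + 165391/180346 = 2/5719 + 165391/180346 = 946231821/1031398774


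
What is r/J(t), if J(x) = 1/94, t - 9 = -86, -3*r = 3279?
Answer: -102742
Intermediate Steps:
r = -1093 (r = -1/3*3279 = -1093)
t = -77 (t = 9 - 86 = -77)
J(x) = 1/94
r/J(t) = -1093/1/94 = -1093*94 = -102742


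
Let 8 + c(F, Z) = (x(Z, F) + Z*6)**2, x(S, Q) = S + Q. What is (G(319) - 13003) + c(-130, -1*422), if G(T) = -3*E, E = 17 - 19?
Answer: 9498051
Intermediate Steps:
x(S, Q) = Q + S
E = -2
c(F, Z) = -8 + (F + 7*Z)**2 (c(F, Z) = -8 + ((F + Z) + Z*6)**2 = -8 + ((F + Z) + 6*Z)**2 = -8 + (F + 7*Z)**2)
G(T) = 6 (G(T) = -3*(-2) = 6)
(G(319) - 13003) + c(-130, -1*422) = (6 - 13003) + (-8 + (-130 + 7*(-1*422))**2) = -12997 + (-8 + (-130 + 7*(-422))**2) = -12997 + (-8 + (-130 - 2954)**2) = -12997 + (-8 + (-3084)**2) = -12997 + (-8 + 9511056) = -12997 + 9511048 = 9498051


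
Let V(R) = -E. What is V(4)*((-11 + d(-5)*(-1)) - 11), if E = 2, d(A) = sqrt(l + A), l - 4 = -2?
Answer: 44 + 2*I*sqrt(3) ≈ 44.0 + 3.4641*I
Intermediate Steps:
l = 2 (l = 4 - 2 = 2)
d(A) = sqrt(2 + A)
V(R) = -2 (V(R) = -1*2 = -2)
V(4)*((-11 + d(-5)*(-1)) - 11) = -2*((-11 + sqrt(2 - 5)*(-1)) - 11) = -2*((-11 + sqrt(-3)*(-1)) - 11) = -2*((-11 + (I*sqrt(3))*(-1)) - 11) = -2*((-11 - I*sqrt(3)) - 11) = -2*(-22 - I*sqrt(3)) = 44 + 2*I*sqrt(3)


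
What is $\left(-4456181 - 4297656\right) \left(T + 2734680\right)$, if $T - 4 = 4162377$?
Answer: $-60375747773057$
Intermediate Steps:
$T = 4162381$ ($T = 4 + 4162377 = 4162381$)
$\left(-4456181 - 4297656\right) \left(T + 2734680\right) = \left(-4456181 - 4297656\right) \left(4162381 + 2734680\right) = \left(-8753837\right) 6897061 = -60375747773057$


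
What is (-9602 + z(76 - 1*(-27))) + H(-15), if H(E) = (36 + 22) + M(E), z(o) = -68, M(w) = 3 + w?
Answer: -9624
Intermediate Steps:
H(E) = 61 + E (H(E) = (36 + 22) + (3 + E) = 58 + (3 + E) = 61 + E)
(-9602 + z(76 - 1*(-27))) + H(-15) = (-9602 - 68) + (61 - 15) = -9670 + 46 = -9624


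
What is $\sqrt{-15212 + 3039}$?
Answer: $i \sqrt{12173} \approx 110.33 i$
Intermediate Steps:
$\sqrt{-15212 + 3039} = \sqrt{-12173} = i \sqrt{12173}$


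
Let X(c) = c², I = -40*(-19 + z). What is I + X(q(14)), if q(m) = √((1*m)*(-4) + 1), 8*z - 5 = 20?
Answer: 580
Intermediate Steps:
z = 25/8 (z = 5/8 + (⅛)*20 = 5/8 + 5/2 = 25/8 ≈ 3.1250)
q(m) = √(1 - 4*m) (q(m) = √(m*(-4) + 1) = √(-4*m + 1) = √(1 - 4*m))
I = 635 (I = -40*(-19 + 25/8) = -40*(-127/8) = 635)
I + X(q(14)) = 635 + (√(1 - 4*14))² = 635 + (√(1 - 56))² = 635 + (√(-55))² = 635 + (I*√55)² = 635 - 55 = 580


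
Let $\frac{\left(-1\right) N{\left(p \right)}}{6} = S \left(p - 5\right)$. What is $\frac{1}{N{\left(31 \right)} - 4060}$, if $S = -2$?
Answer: $- \frac{1}{3748} \approx -0.00026681$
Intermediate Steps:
$N{\left(p \right)} = -60 + 12 p$ ($N{\left(p \right)} = - 6 \left(- 2 \left(p - 5\right)\right) = - 6 \left(- 2 \left(-5 + p\right)\right) = - 6 \left(10 - 2 p\right) = -60 + 12 p$)
$\frac{1}{N{\left(31 \right)} - 4060} = \frac{1}{\left(-60 + 12 \cdot 31\right) - 4060} = \frac{1}{\left(-60 + 372\right) - 4060} = \frac{1}{312 - 4060} = \frac{1}{-3748} = - \frac{1}{3748}$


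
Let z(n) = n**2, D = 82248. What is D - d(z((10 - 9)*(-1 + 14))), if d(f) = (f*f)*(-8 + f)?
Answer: -4516073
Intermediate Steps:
d(f) = f**2*(-8 + f)
D - d(z((10 - 9)*(-1 + 14))) = 82248 - (((10 - 9)*(-1 + 14))**2)**2*(-8 + ((10 - 9)*(-1 + 14))**2) = 82248 - ((1*13)**2)**2*(-8 + (1*13)**2) = 82248 - (13**2)**2*(-8 + 13**2) = 82248 - 169**2*(-8 + 169) = 82248 - 28561*161 = 82248 - 1*4598321 = 82248 - 4598321 = -4516073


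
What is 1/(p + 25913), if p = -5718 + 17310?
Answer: 1/37505 ≈ 2.6663e-5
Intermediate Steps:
p = 11592
1/(p + 25913) = 1/(11592 + 25913) = 1/37505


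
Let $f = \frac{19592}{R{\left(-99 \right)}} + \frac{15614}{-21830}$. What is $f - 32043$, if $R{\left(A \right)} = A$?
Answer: $- \frac{941616344}{29205} \approx -32242.0$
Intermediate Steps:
$f = - \frac{5800529}{29205}$ ($f = \frac{19592}{-99} + \frac{15614}{-21830} = 19592 \left(- \frac{1}{99}\right) + 15614 \left(- \frac{1}{21830}\right) = - \frac{19592}{99} - \frac{211}{295} = - \frac{5800529}{29205} \approx -198.61$)
$f - 32043 = - \frac{5800529}{29205} - 32043 = - \frac{941616344}{29205}$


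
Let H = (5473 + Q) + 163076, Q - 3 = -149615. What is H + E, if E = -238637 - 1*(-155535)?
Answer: -64165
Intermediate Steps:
Q = -149612 (Q = 3 - 149615 = -149612)
H = 18937 (H = (5473 - 149612) + 163076 = -144139 + 163076 = 18937)
E = -83102 (E = -238637 + 155535 = -83102)
H + E = 18937 - 83102 = -64165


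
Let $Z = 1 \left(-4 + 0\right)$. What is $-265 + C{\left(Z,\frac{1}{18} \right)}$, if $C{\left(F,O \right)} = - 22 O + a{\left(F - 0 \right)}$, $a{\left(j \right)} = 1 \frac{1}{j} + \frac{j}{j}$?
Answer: $- \frac{9557}{36} \approx -265.47$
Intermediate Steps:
$Z = -4$ ($Z = 1 \left(-4\right) = -4$)
$a{\left(j \right)} = 1 + \frac{1}{j}$ ($a{\left(j \right)} = \frac{1}{j} + 1 = 1 + \frac{1}{j}$)
$C{\left(F,O \right)} = - 22 O + \frac{1 + F}{F}$ ($C{\left(F,O \right)} = - 22 O + \frac{1 + \left(F - 0\right)}{F - 0} = - 22 O + \frac{1 + \left(F + 0\right)}{F + 0} = - 22 O + \frac{1 + F}{F}$)
$-265 + C{\left(Z,\frac{1}{18} \right)} = -265 + \left(1 + \frac{1}{-4} - \frac{22}{18}\right) = -265 - \frac{17}{36} = - \frac{9557}{36}$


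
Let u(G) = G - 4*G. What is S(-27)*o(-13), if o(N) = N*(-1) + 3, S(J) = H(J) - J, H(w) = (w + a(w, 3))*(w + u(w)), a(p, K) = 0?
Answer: -22896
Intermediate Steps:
u(G) = -3*G
H(w) = -2*w² (H(w) = (w + 0)*(w - 3*w) = w*(-2*w) = -2*w²)
S(J) = -J - 2*J² (S(J) = -2*J² - J = -J - 2*J²)
o(N) = 3 - N (o(N) = -N + 3 = 3 - N)
S(-27)*o(-13) = (-27*(-1 - 2*(-27)))*(3 - 1*(-13)) = (-27*(-1 + 54))*(3 + 13) = -27*53*16 = -1431*16 = -22896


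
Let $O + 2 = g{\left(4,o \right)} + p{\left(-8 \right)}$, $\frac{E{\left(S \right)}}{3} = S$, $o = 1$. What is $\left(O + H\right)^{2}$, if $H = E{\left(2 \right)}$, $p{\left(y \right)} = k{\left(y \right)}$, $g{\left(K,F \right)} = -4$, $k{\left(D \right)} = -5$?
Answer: $25$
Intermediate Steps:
$E{\left(S \right)} = 3 S$
$p{\left(y \right)} = -5$
$H = 6$ ($H = 3 \cdot 2 = 6$)
$O = -11$ ($O = -2 - 9 = -11$)
$\left(O + H\right)^{2} = \left(-11 + 6\right)^{2} = \left(-5\right)^{2} = 25$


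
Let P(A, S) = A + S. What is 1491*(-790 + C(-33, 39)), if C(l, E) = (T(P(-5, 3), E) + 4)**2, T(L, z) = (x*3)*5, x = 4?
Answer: 4929246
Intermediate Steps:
T(L, z) = 60 (T(L, z) = (4*3)*5 = 12*5 = 60)
C(l, E) = 4096 (C(l, E) = (60 + 4)**2 = 64**2 = 4096)
1491*(-790 + C(-33, 39)) = 1491*(-790 + 4096) = 1491*3306 = 4929246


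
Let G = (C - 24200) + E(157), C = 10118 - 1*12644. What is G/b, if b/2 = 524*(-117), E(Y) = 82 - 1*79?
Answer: 26723/122616 ≈ 0.21794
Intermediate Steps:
C = -2526 (C = 10118 - 12644 = -2526)
E(Y) = 3 (E(Y) = 82 - 79 = 3)
G = -26723 (G = (-2526 - 24200) + 3 = -26726 + 3 = -26723)
b = -122616 (b = 2*(524*(-117)) = 2*(-61308) = -122616)
G/b = -26723/(-122616) = -26723*(-1/122616) = 26723/122616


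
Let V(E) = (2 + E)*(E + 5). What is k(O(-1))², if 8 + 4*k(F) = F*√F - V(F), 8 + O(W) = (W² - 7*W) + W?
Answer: (12 + I)²/16 ≈ 8.9375 + 1.5*I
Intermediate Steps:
O(W) = -8 + W² - 6*W (O(W) = -8 + ((W² - 7*W) + W) = -8 + (W² - 6*W) = -8 + W² - 6*W)
V(E) = (2 + E)*(5 + E)
k(F) = -9/2 - 7*F/4 - F²/4 + F^(3/2)/4 (k(F) = -2 + (F*√F - (10 + F² + 7*F))/4 = -2 + (F^(3/2) + (-10 - F² - 7*F))/4 = -2 + (-10 + F^(3/2) - F² - 7*F)/4 = -2 + (-5/2 - 7*F/4 - F²/4 + F^(3/2)/4) = -9/2 - 7*F/4 - F²/4 + F^(3/2)/4)
k(O(-1))² = (-9/2 - 7*(-8 + (-1)² - 6*(-1))/4 - (-8 + (-1)² - 6*(-1))²/4 + (-8 + (-1)² - 6*(-1))^(3/2)/4)² = (-9/2 - 7*(-8 + 1 + 6)/4 - (-8 + 1 + 6)²/4 + (-8 + 1 + 6)^(3/2)/4)² = (-9/2 - 7/4*(-1) - ¼*(-1)² + (-1)^(3/2)/4)² = (-9/2 + 7/4 - ¼*1 + (-I)/4)² = (-9/2 + 7/4 - ¼ - I/4)² = (-3 - I/4)²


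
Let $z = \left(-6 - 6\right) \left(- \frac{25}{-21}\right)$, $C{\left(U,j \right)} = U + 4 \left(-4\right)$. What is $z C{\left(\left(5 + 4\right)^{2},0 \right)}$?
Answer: $- \frac{6500}{7} \approx -928.57$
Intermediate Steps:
$C{\left(U,j \right)} = -16 + U$ ($C{\left(U,j \right)} = U - 16 = -16 + U$)
$z = - \frac{100}{7}$ ($z = - 12 \left(\left(-25\right) \left(- \frac{1}{21}\right)\right) = \left(-12\right) \frac{25}{21} = - \frac{100}{7} \approx -14.286$)
$z C{\left(\left(5 + 4\right)^{2},0 \right)} = - \frac{100 \left(-16 + \left(5 + 4\right)^{2}\right)}{7} = - \frac{100 \left(-16 + 9^{2}\right)}{7} = - \frac{100 \left(-16 + 81\right)}{7} = \left(- \frac{100}{7}\right) 65 = - \frac{6500}{7}$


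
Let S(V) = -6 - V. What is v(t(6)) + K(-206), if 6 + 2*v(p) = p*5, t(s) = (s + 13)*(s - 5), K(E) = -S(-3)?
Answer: 95/2 ≈ 47.500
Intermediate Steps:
K(E) = 3 (K(E) = -(-6 - 1*(-3)) = -(-6 + 3) = -1*(-3) = 3)
t(s) = (-5 + s)*(13 + s) (t(s) = (13 + s)*(-5 + s) = (-5 + s)*(13 + s))
v(p) = -3 + 5*p/2 (v(p) = -3 + (p*5)/2 = -3 + (5*p)/2 = -3 + 5*p/2)
v(t(6)) + K(-206) = (-3 + 5*(-65 + 6² + 8*6)/2) + 3 = (-3 + 5*(-65 + 36 + 48)/2) + 3 = (-3 + (5/2)*19) + 3 = (-3 + 95/2) + 3 = 89/2 + 3 = 95/2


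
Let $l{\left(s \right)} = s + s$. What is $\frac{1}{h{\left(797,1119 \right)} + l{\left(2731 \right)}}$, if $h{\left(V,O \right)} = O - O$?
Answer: $\frac{1}{5462} \approx 0.00018308$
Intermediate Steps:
$h{\left(V,O \right)} = 0$
$l{\left(s \right)} = 2 s$
$\frac{1}{h{\left(797,1119 \right)} + l{\left(2731 \right)}} = \frac{1}{0 + 2 \cdot 2731} = \frac{1}{0 + 5462} = \frac{1}{5462}$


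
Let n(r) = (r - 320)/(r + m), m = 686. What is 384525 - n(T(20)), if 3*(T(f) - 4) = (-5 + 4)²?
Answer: 796352222/2071 ≈ 3.8453e+5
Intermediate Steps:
T(f) = 13/3 (T(f) = 4 + (-5 + 4)²/3 = 4 + (⅓)*(-1)² = 4 + (⅓)*1 = 4 + ⅓ = 13/3)
n(r) = (-320 + r)/(686 + r) (n(r) = (r - 320)/(r + 686) = (-320 + r)/(686 + r))
384525 - n(T(20)) = 384525 - (-320 + 13/3)/(686 + 13/3) = 384525 - (-947)/(2071/3*3) = 384525 - 3*(-947)/(2071*3) = 384525 - 1*(-947/2071) = 384525 + 947/2071 = 796352222/2071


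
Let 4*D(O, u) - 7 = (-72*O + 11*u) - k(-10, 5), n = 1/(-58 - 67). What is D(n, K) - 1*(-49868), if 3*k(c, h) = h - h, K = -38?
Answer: 24882697/500 ≈ 49765.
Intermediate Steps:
n = -1/125 (n = 1/(-125) = -1/125 ≈ -0.0080000)
k(c, h) = 0 (k(c, h) = (h - h)/3 = (⅓)*0 = 0)
D(O, u) = 7/4 - 18*O + 11*u/4 (D(O, u) = 7/4 + ((-72*O + 11*u) - 1*0)/4 = 7/4 + ((-72*O + 11*u) + 0)/4 = 7/4 + (-72*O + 11*u)/4 = 7/4 + (-18*O + 11*u/4) = 7/4 - 18*O + 11*u/4)
D(n, K) - 1*(-49868) = (7/4 - 18*(-1/125) + (11/4)*(-38)) - 1*(-49868) = (7/4 + 18/125 - 209/2) + 49868 = -51303/500 + 49868 = 24882697/500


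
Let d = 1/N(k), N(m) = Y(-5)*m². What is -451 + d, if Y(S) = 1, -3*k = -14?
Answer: -88387/196 ≈ -450.95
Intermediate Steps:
k = 14/3 (k = -⅓*(-14) = 14/3 ≈ 4.6667)
N(m) = m² (N(m) = 1*m² = m²)
d = 9/196 (d = 1/((14/3)²) = 1/(196/9) = 9/196 ≈ 0.045918)
-451 + d = -451 + 9/196 = -88387/196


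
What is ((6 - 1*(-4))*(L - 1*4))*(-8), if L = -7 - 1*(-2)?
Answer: 720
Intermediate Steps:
L = -5 (L = -7 + 2 = -5)
((6 - 1*(-4))*(L - 1*4))*(-8) = ((6 - 1*(-4))*(-5 - 1*4))*(-8) = ((6 + 4)*(-5 - 4))*(-8) = (10*(-9))*(-8) = -90*(-8) = 720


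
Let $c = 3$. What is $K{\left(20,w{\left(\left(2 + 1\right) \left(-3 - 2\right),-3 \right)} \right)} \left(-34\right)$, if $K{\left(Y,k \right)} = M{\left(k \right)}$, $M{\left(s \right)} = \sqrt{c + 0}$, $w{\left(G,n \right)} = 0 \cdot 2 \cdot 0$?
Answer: $- 34 \sqrt{3} \approx -58.89$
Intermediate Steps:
$w{\left(G,n \right)} = 0$ ($w{\left(G,n \right)} = 0 \cdot 0 = 0$)
$M{\left(s \right)} = \sqrt{3}$ ($M{\left(s \right)} = \sqrt{3 + 0} = \sqrt{3}$)
$K{\left(Y,k \right)} = \sqrt{3}$
$K{\left(20,w{\left(\left(2 + 1\right) \left(-3 - 2\right),-3 \right)} \right)} \left(-34\right) = \sqrt{3} \left(-34\right) = - 34 \sqrt{3}$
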